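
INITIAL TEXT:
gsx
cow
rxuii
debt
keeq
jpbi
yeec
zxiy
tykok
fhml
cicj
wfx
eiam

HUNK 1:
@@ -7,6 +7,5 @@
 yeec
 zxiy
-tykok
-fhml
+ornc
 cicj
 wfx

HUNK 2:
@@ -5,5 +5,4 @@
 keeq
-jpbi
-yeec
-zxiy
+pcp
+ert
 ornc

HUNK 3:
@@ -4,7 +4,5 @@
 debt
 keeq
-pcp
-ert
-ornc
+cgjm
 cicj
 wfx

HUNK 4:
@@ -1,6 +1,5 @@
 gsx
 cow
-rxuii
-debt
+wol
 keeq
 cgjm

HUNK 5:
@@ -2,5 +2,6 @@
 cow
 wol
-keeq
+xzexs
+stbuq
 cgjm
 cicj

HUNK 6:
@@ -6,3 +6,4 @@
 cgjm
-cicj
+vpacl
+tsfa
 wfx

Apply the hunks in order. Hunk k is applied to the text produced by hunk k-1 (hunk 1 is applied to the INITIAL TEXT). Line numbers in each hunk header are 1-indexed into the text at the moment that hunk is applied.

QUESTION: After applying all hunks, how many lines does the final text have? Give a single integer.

Answer: 10

Derivation:
Hunk 1: at line 7 remove [tykok,fhml] add [ornc] -> 12 lines: gsx cow rxuii debt keeq jpbi yeec zxiy ornc cicj wfx eiam
Hunk 2: at line 5 remove [jpbi,yeec,zxiy] add [pcp,ert] -> 11 lines: gsx cow rxuii debt keeq pcp ert ornc cicj wfx eiam
Hunk 3: at line 4 remove [pcp,ert,ornc] add [cgjm] -> 9 lines: gsx cow rxuii debt keeq cgjm cicj wfx eiam
Hunk 4: at line 1 remove [rxuii,debt] add [wol] -> 8 lines: gsx cow wol keeq cgjm cicj wfx eiam
Hunk 5: at line 2 remove [keeq] add [xzexs,stbuq] -> 9 lines: gsx cow wol xzexs stbuq cgjm cicj wfx eiam
Hunk 6: at line 6 remove [cicj] add [vpacl,tsfa] -> 10 lines: gsx cow wol xzexs stbuq cgjm vpacl tsfa wfx eiam
Final line count: 10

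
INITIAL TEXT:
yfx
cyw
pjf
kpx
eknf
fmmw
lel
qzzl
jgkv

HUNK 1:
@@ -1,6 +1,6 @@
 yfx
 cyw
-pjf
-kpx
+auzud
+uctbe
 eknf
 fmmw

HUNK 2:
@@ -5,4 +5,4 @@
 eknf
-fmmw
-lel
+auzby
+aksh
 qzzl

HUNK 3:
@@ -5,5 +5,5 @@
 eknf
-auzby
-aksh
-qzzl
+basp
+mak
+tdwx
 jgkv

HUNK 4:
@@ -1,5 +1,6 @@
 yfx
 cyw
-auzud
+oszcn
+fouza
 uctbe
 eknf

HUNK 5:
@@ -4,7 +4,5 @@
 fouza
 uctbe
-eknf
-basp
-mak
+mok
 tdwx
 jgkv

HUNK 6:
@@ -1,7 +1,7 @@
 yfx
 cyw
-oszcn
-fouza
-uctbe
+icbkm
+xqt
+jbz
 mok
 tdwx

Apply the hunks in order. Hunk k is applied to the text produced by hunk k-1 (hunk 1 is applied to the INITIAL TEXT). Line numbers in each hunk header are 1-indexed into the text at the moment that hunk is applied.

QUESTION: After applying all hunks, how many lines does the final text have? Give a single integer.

Hunk 1: at line 1 remove [pjf,kpx] add [auzud,uctbe] -> 9 lines: yfx cyw auzud uctbe eknf fmmw lel qzzl jgkv
Hunk 2: at line 5 remove [fmmw,lel] add [auzby,aksh] -> 9 lines: yfx cyw auzud uctbe eknf auzby aksh qzzl jgkv
Hunk 3: at line 5 remove [auzby,aksh,qzzl] add [basp,mak,tdwx] -> 9 lines: yfx cyw auzud uctbe eknf basp mak tdwx jgkv
Hunk 4: at line 1 remove [auzud] add [oszcn,fouza] -> 10 lines: yfx cyw oszcn fouza uctbe eknf basp mak tdwx jgkv
Hunk 5: at line 4 remove [eknf,basp,mak] add [mok] -> 8 lines: yfx cyw oszcn fouza uctbe mok tdwx jgkv
Hunk 6: at line 1 remove [oszcn,fouza,uctbe] add [icbkm,xqt,jbz] -> 8 lines: yfx cyw icbkm xqt jbz mok tdwx jgkv
Final line count: 8

Answer: 8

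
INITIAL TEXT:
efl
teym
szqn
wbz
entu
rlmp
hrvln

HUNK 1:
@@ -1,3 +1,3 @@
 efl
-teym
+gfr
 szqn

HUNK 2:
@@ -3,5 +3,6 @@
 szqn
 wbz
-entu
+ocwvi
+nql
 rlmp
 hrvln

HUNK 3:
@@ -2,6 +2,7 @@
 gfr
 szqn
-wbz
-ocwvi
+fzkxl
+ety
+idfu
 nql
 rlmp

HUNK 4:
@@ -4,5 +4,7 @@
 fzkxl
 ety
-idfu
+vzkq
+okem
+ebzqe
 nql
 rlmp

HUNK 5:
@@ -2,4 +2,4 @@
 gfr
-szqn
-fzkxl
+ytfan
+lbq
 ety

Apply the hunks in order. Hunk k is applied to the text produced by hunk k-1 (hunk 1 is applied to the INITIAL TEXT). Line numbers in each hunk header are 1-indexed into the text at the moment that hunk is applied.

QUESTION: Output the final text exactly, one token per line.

Answer: efl
gfr
ytfan
lbq
ety
vzkq
okem
ebzqe
nql
rlmp
hrvln

Derivation:
Hunk 1: at line 1 remove [teym] add [gfr] -> 7 lines: efl gfr szqn wbz entu rlmp hrvln
Hunk 2: at line 3 remove [entu] add [ocwvi,nql] -> 8 lines: efl gfr szqn wbz ocwvi nql rlmp hrvln
Hunk 3: at line 2 remove [wbz,ocwvi] add [fzkxl,ety,idfu] -> 9 lines: efl gfr szqn fzkxl ety idfu nql rlmp hrvln
Hunk 4: at line 4 remove [idfu] add [vzkq,okem,ebzqe] -> 11 lines: efl gfr szqn fzkxl ety vzkq okem ebzqe nql rlmp hrvln
Hunk 5: at line 2 remove [szqn,fzkxl] add [ytfan,lbq] -> 11 lines: efl gfr ytfan lbq ety vzkq okem ebzqe nql rlmp hrvln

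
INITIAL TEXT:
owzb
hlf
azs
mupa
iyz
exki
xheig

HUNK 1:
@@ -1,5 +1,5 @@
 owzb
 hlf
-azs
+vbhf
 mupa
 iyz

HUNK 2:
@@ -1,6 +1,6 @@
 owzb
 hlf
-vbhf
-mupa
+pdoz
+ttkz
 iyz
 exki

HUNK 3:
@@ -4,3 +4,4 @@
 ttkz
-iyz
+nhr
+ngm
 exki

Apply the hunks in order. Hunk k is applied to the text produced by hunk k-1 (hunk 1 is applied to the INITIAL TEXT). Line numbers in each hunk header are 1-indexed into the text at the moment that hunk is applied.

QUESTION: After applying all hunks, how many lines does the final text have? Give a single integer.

Hunk 1: at line 1 remove [azs] add [vbhf] -> 7 lines: owzb hlf vbhf mupa iyz exki xheig
Hunk 2: at line 1 remove [vbhf,mupa] add [pdoz,ttkz] -> 7 lines: owzb hlf pdoz ttkz iyz exki xheig
Hunk 3: at line 4 remove [iyz] add [nhr,ngm] -> 8 lines: owzb hlf pdoz ttkz nhr ngm exki xheig
Final line count: 8

Answer: 8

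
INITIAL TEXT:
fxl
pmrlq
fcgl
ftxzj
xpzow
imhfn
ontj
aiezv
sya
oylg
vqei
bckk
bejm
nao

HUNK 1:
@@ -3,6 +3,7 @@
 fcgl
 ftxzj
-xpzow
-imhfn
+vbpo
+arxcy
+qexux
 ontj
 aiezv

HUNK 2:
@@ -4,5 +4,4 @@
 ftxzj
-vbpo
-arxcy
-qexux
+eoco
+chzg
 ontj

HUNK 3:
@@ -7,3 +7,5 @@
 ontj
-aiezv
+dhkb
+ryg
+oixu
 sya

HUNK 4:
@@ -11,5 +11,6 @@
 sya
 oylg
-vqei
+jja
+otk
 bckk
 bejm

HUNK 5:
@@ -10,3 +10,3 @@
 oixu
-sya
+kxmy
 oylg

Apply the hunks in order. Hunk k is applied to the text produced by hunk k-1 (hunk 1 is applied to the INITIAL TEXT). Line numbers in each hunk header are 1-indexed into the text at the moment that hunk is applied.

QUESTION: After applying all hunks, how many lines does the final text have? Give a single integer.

Hunk 1: at line 3 remove [xpzow,imhfn] add [vbpo,arxcy,qexux] -> 15 lines: fxl pmrlq fcgl ftxzj vbpo arxcy qexux ontj aiezv sya oylg vqei bckk bejm nao
Hunk 2: at line 4 remove [vbpo,arxcy,qexux] add [eoco,chzg] -> 14 lines: fxl pmrlq fcgl ftxzj eoco chzg ontj aiezv sya oylg vqei bckk bejm nao
Hunk 3: at line 7 remove [aiezv] add [dhkb,ryg,oixu] -> 16 lines: fxl pmrlq fcgl ftxzj eoco chzg ontj dhkb ryg oixu sya oylg vqei bckk bejm nao
Hunk 4: at line 11 remove [vqei] add [jja,otk] -> 17 lines: fxl pmrlq fcgl ftxzj eoco chzg ontj dhkb ryg oixu sya oylg jja otk bckk bejm nao
Hunk 5: at line 10 remove [sya] add [kxmy] -> 17 lines: fxl pmrlq fcgl ftxzj eoco chzg ontj dhkb ryg oixu kxmy oylg jja otk bckk bejm nao
Final line count: 17

Answer: 17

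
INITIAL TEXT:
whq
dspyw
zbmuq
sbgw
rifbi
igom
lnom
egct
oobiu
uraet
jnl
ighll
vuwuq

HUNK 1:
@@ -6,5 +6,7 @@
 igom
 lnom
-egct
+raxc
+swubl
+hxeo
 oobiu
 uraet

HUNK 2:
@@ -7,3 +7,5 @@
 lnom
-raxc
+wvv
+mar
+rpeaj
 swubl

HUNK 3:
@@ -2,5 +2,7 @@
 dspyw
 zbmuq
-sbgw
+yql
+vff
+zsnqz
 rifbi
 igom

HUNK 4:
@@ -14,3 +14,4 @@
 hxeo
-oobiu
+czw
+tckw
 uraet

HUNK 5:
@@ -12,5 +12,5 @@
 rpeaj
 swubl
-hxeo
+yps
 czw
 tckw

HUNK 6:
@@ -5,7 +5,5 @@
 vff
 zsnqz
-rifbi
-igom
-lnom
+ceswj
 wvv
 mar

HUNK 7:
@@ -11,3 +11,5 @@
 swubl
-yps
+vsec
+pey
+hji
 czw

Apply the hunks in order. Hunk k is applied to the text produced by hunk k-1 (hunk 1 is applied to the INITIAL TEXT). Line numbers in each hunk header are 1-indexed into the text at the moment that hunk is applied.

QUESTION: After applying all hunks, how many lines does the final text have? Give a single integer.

Hunk 1: at line 6 remove [egct] add [raxc,swubl,hxeo] -> 15 lines: whq dspyw zbmuq sbgw rifbi igom lnom raxc swubl hxeo oobiu uraet jnl ighll vuwuq
Hunk 2: at line 7 remove [raxc] add [wvv,mar,rpeaj] -> 17 lines: whq dspyw zbmuq sbgw rifbi igom lnom wvv mar rpeaj swubl hxeo oobiu uraet jnl ighll vuwuq
Hunk 3: at line 2 remove [sbgw] add [yql,vff,zsnqz] -> 19 lines: whq dspyw zbmuq yql vff zsnqz rifbi igom lnom wvv mar rpeaj swubl hxeo oobiu uraet jnl ighll vuwuq
Hunk 4: at line 14 remove [oobiu] add [czw,tckw] -> 20 lines: whq dspyw zbmuq yql vff zsnqz rifbi igom lnom wvv mar rpeaj swubl hxeo czw tckw uraet jnl ighll vuwuq
Hunk 5: at line 12 remove [hxeo] add [yps] -> 20 lines: whq dspyw zbmuq yql vff zsnqz rifbi igom lnom wvv mar rpeaj swubl yps czw tckw uraet jnl ighll vuwuq
Hunk 6: at line 5 remove [rifbi,igom,lnom] add [ceswj] -> 18 lines: whq dspyw zbmuq yql vff zsnqz ceswj wvv mar rpeaj swubl yps czw tckw uraet jnl ighll vuwuq
Hunk 7: at line 11 remove [yps] add [vsec,pey,hji] -> 20 lines: whq dspyw zbmuq yql vff zsnqz ceswj wvv mar rpeaj swubl vsec pey hji czw tckw uraet jnl ighll vuwuq
Final line count: 20

Answer: 20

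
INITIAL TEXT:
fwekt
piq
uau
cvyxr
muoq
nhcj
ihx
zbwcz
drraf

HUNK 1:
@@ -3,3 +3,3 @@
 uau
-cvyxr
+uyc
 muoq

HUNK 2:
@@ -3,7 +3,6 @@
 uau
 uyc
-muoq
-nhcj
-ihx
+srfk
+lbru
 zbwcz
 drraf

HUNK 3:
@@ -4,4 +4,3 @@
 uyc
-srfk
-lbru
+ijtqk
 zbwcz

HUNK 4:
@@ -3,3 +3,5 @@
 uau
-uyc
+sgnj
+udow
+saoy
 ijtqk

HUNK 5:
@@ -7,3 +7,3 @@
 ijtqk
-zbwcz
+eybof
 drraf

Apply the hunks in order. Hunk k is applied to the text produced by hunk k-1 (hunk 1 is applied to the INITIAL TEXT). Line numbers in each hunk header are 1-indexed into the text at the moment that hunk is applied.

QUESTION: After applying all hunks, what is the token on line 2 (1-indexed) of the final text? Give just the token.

Hunk 1: at line 3 remove [cvyxr] add [uyc] -> 9 lines: fwekt piq uau uyc muoq nhcj ihx zbwcz drraf
Hunk 2: at line 3 remove [muoq,nhcj,ihx] add [srfk,lbru] -> 8 lines: fwekt piq uau uyc srfk lbru zbwcz drraf
Hunk 3: at line 4 remove [srfk,lbru] add [ijtqk] -> 7 lines: fwekt piq uau uyc ijtqk zbwcz drraf
Hunk 4: at line 3 remove [uyc] add [sgnj,udow,saoy] -> 9 lines: fwekt piq uau sgnj udow saoy ijtqk zbwcz drraf
Hunk 5: at line 7 remove [zbwcz] add [eybof] -> 9 lines: fwekt piq uau sgnj udow saoy ijtqk eybof drraf
Final line 2: piq

Answer: piq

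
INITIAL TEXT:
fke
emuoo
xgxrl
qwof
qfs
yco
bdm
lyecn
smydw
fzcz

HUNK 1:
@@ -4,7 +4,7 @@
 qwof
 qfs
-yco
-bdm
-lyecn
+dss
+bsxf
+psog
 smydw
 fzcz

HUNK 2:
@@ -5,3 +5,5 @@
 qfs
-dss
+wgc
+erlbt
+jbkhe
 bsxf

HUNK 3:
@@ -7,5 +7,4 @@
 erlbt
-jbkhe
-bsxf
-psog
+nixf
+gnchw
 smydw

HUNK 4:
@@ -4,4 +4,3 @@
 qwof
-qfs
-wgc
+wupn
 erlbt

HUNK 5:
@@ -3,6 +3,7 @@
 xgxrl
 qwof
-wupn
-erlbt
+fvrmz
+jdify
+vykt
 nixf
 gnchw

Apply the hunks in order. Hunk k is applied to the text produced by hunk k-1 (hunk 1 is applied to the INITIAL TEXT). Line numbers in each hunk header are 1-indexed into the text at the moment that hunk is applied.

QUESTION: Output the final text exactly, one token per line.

Answer: fke
emuoo
xgxrl
qwof
fvrmz
jdify
vykt
nixf
gnchw
smydw
fzcz

Derivation:
Hunk 1: at line 4 remove [yco,bdm,lyecn] add [dss,bsxf,psog] -> 10 lines: fke emuoo xgxrl qwof qfs dss bsxf psog smydw fzcz
Hunk 2: at line 5 remove [dss] add [wgc,erlbt,jbkhe] -> 12 lines: fke emuoo xgxrl qwof qfs wgc erlbt jbkhe bsxf psog smydw fzcz
Hunk 3: at line 7 remove [jbkhe,bsxf,psog] add [nixf,gnchw] -> 11 lines: fke emuoo xgxrl qwof qfs wgc erlbt nixf gnchw smydw fzcz
Hunk 4: at line 4 remove [qfs,wgc] add [wupn] -> 10 lines: fke emuoo xgxrl qwof wupn erlbt nixf gnchw smydw fzcz
Hunk 5: at line 3 remove [wupn,erlbt] add [fvrmz,jdify,vykt] -> 11 lines: fke emuoo xgxrl qwof fvrmz jdify vykt nixf gnchw smydw fzcz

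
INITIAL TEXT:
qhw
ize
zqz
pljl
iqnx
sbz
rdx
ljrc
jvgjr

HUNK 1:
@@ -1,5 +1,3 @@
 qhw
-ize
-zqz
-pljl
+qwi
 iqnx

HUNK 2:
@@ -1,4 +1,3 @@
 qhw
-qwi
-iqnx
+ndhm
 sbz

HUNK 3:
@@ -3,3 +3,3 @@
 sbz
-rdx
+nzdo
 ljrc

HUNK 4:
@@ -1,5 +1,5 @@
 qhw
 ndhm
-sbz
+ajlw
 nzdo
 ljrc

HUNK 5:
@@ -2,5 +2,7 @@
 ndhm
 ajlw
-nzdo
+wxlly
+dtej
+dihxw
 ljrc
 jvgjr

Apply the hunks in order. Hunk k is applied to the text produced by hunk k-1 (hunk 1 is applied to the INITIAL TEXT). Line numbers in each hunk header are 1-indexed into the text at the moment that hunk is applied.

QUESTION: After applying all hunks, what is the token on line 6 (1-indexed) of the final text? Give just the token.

Hunk 1: at line 1 remove [ize,zqz,pljl] add [qwi] -> 7 lines: qhw qwi iqnx sbz rdx ljrc jvgjr
Hunk 2: at line 1 remove [qwi,iqnx] add [ndhm] -> 6 lines: qhw ndhm sbz rdx ljrc jvgjr
Hunk 3: at line 3 remove [rdx] add [nzdo] -> 6 lines: qhw ndhm sbz nzdo ljrc jvgjr
Hunk 4: at line 1 remove [sbz] add [ajlw] -> 6 lines: qhw ndhm ajlw nzdo ljrc jvgjr
Hunk 5: at line 2 remove [nzdo] add [wxlly,dtej,dihxw] -> 8 lines: qhw ndhm ajlw wxlly dtej dihxw ljrc jvgjr
Final line 6: dihxw

Answer: dihxw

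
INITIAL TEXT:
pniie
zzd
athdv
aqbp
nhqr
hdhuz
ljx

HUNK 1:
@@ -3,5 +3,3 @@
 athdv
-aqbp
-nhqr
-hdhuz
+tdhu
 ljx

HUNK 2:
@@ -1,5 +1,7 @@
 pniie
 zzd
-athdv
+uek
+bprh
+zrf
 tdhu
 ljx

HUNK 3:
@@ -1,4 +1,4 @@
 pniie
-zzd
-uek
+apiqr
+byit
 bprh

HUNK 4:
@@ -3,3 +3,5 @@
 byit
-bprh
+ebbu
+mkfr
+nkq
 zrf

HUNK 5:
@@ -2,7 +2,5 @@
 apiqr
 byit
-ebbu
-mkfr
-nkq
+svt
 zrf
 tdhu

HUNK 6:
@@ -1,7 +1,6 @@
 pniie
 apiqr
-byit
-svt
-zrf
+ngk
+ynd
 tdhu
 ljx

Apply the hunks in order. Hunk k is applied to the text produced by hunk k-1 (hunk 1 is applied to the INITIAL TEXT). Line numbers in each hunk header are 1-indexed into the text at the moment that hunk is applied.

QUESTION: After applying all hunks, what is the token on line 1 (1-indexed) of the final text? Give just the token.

Answer: pniie

Derivation:
Hunk 1: at line 3 remove [aqbp,nhqr,hdhuz] add [tdhu] -> 5 lines: pniie zzd athdv tdhu ljx
Hunk 2: at line 1 remove [athdv] add [uek,bprh,zrf] -> 7 lines: pniie zzd uek bprh zrf tdhu ljx
Hunk 3: at line 1 remove [zzd,uek] add [apiqr,byit] -> 7 lines: pniie apiqr byit bprh zrf tdhu ljx
Hunk 4: at line 3 remove [bprh] add [ebbu,mkfr,nkq] -> 9 lines: pniie apiqr byit ebbu mkfr nkq zrf tdhu ljx
Hunk 5: at line 2 remove [ebbu,mkfr,nkq] add [svt] -> 7 lines: pniie apiqr byit svt zrf tdhu ljx
Hunk 6: at line 1 remove [byit,svt,zrf] add [ngk,ynd] -> 6 lines: pniie apiqr ngk ynd tdhu ljx
Final line 1: pniie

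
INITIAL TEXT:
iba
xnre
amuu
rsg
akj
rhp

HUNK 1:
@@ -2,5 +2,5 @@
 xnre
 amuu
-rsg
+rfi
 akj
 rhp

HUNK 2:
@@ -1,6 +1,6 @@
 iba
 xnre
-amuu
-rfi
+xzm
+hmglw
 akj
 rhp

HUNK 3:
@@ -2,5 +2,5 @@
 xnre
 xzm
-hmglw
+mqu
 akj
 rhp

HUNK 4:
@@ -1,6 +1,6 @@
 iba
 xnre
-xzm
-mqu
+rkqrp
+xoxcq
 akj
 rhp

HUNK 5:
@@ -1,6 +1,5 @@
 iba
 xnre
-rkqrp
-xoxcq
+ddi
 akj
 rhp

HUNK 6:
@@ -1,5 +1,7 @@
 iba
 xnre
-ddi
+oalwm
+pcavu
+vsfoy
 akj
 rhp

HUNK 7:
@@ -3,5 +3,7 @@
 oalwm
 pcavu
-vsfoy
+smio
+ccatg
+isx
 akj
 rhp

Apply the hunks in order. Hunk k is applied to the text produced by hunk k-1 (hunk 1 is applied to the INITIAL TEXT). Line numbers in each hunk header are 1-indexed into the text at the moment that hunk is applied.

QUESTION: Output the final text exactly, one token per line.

Answer: iba
xnre
oalwm
pcavu
smio
ccatg
isx
akj
rhp

Derivation:
Hunk 1: at line 2 remove [rsg] add [rfi] -> 6 lines: iba xnre amuu rfi akj rhp
Hunk 2: at line 1 remove [amuu,rfi] add [xzm,hmglw] -> 6 lines: iba xnre xzm hmglw akj rhp
Hunk 3: at line 2 remove [hmglw] add [mqu] -> 6 lines: iba xnre xzm mqu akj rhp
Hunk 4: at line 1 remove [xzm,mqu] add [rkqrp,xoxcq] -> 6 lines: iba xnre rkqrp xoxcq akj rhp
Hunk 5: at line 1 remove [rkqrp,xoxcq] add [ddi] -> 5 lines: iba xnre ddi akj rhp
Hunk 6: at line 1 remove [ddi] add [oalwm,pcavu,vsfoy] -> 7 lines: iba xnre oalwm pcavu vsfoy akj rhp
Hunk 7: at line 3 remove [vsfoy] add [smio,ccatg,isx] -> 9 lines: iba xnre oalwm pcavu smio ccatg isx akj rhp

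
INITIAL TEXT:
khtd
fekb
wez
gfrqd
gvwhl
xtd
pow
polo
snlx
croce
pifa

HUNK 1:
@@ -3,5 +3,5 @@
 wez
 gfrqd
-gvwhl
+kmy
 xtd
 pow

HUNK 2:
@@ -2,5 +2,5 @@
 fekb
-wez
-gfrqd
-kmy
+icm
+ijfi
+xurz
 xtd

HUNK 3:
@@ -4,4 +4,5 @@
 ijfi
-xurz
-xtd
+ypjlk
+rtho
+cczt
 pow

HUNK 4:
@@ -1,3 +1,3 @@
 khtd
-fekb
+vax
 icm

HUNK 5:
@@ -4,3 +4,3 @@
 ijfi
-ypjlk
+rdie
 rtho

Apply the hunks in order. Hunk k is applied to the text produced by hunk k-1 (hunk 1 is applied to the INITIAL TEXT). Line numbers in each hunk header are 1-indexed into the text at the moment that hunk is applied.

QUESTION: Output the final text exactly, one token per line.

Hunk 1: at line 3 remove [gvwhl] add [kmy] -> 11 lines: khtd fekb wez gfrqd kmy xtd pow polo snlx croce pifa
Hunk 2: at line 2 remove [wez,gfrqd,kmy] add [icm,ijfi,xurz] -> 11 lines: khtd fekb icm ijfi xurz xtd pow polo snlx croce pifa
Hunk 3: at line 4 remove [xurz,xtd] add [ypjlk,rtho,cczt] -> 12 lines: khtd fekb icm ijfi ypjlk rtho cczt pow polo snlx croce pifa
Hunk 4: at line 1 remove [fekb] add [vax] -> 12 lines: khtd vax icm ijfi ypjlk rtho cczt pow polo snlx croce pifa
Hunk 5: at line 4 remove [ypjlk] add [rdie] -> 12 lines: khtd vax icm ijfi rdie rtho cczt pow polo snlx croce pifa

Answer: khtd
vax
icm
ijfi
rdie
rtho
cczt
pow
polo
snlx
croce
pifa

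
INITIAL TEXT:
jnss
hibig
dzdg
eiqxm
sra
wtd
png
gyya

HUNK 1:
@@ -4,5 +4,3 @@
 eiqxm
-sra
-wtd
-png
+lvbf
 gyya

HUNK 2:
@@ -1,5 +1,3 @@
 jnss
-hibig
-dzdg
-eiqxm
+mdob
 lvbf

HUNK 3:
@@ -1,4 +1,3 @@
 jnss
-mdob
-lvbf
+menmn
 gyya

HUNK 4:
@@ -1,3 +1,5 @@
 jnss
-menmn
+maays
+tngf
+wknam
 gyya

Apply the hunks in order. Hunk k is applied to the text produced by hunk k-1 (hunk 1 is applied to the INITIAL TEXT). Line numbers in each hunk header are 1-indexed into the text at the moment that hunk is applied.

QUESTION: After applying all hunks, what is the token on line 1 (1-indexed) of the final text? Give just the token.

Hunk 1: at line 4 remove [sra,wtd,png] add [lvbf] -> 6 lines: jnss hibig dzdg eiqxm lvbf gyya
Hunk 2: at line 1 remove [hibig,dzdg,eiqxm] add [mdob] -> 4 lines: jnss mdob lvbf gyya
Hunk 3: at line 1 remove [mdob,lvbf] add [menmn] -> 3 lines: jnss menmn gyya
Hunk 4: at line 1 remove [menmn] add [maays,tngf,wknam] -> 5 lines: jnss maays tngf wknam gyya
Final line 1: jnss

Answer: jnss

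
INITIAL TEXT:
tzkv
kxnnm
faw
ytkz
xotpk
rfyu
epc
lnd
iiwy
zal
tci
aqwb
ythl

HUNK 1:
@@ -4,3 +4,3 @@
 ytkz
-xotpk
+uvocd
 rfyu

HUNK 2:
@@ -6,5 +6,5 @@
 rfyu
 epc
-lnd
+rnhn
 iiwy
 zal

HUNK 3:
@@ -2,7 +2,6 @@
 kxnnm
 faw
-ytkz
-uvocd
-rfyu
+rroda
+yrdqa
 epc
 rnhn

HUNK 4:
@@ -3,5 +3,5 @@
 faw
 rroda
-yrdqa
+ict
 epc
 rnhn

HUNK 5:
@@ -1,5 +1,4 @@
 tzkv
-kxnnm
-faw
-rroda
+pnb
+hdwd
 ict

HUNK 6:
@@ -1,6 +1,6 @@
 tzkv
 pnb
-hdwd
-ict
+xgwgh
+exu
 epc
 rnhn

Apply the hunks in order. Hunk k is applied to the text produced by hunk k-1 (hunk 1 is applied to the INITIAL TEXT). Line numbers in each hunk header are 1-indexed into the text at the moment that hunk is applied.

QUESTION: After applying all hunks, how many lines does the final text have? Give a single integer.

Hunk 1: at line 4 remove [xotpk] add [uvocd] -> 13 lines: tzkv kxnnm faw ytkz uvocd rfyu epc lnd iiwy zal tci aqwb ythl
Hunk 2: at line 6 remove [lnd] add [rnhn] -> 13 lines: tzkv kxnnm faw ytkz uvocd rfyu epc rnhn iiwy zal tci aqwb ythl
Hunk 3: at line 2 remove [ytkz,uvocd,rfyu] add [rroda,yrdqa] -> 12 lines: tzkv kxnnm faw rroda yrdqa epc rnhn iiwy zal tci aqwb ythl
Hunk 4: at line 3 remove [yrdqa] add [ict] -> 12 lines: tzkv kxnnm faw rroda ict epc rnhn iiwy zal tci aqwb ythl
Hunk 5: at line 1 remove [kxnnm,faw,rroda] add [pnb,hdwd] -> 11 lines: tzkv pnb hdwd ict epc rnhn iiwy zal tci aqwb ythl
Hunk 6: at line 1 remove [hdwd,ict] add [xgwgh,exu] -> 11 lines: tzkv pnb xgwgh exu epc rnhn iiwy zal tci aqwb ythl
Final line count: 11

Answer: 11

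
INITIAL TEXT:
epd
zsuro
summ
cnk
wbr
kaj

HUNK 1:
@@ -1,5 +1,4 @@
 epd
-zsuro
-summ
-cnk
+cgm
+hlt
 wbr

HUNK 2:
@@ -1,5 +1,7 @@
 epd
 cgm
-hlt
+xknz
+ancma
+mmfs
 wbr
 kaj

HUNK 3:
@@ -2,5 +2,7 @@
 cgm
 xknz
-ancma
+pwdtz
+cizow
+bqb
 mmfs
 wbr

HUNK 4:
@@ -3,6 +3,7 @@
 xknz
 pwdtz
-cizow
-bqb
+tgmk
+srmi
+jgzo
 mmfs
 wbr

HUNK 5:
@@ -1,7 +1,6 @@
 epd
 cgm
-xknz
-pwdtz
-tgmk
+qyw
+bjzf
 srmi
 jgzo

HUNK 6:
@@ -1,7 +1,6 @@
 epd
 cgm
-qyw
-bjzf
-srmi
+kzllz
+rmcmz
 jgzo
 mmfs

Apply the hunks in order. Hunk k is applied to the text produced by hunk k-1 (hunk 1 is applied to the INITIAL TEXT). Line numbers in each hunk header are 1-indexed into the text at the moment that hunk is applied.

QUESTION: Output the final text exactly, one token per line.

Answer: epd
cgm
kzllz
rmcmz
jgzo
mmfs
wbr
kaj

Derivation:
Hunk 1: at line 1 remove [zsuro,summ,cnk] add [cgm,hlt] -> 5 lines: epd cgm hlt wbr kaj
Hunk 2: at line 1 remove [hlt] add [xknz,ancma,mmfs] -> 7 lines: epd cgm xknz ancma mmfs wbr kaj
Hunk 3: at line 2 remove [ancma] add [pwdtz,cizow,bqb] -> 9 lines: epd cgm xknz pwdtz cizow bqb mmfs wbr kaj
Hunk 4: at line 3 remove [cizow,bqb] add [tgmk,srmi,jgzo] -> 10 lines: epd cgm xknz pwdtz tgmk srmi jgzo mmfs wbr kaj
Hunk 5: at line 1 remove [xknz,pwdtz,tgmk] add [qyw,bjzf] -> 9 lines: epd cgm qyw bjzf srmi jgzo mmfs wbr kaj
Hunk 6: at line 1 remove [qyw,bjzf,srmi] add [kzllz,rmcmz] -> 8 lines: epd cgm kzllz rmcmz jgzo mmfs wbr kaj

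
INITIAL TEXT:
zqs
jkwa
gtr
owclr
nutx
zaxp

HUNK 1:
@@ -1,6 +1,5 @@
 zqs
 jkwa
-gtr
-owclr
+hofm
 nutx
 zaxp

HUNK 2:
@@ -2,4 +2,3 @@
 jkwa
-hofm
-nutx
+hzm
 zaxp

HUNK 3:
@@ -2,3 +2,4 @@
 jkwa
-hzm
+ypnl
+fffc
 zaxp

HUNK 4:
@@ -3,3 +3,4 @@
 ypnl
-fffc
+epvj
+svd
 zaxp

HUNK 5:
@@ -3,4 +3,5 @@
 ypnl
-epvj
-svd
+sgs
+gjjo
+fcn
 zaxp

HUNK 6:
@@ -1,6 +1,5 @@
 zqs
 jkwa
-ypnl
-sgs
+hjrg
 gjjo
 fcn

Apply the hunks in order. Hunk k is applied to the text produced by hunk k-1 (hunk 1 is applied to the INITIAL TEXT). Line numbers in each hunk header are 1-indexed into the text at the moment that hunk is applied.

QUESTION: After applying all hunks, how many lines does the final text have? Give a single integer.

Answer: 6

Derivation:
Hunk 1: at line 1 remove [gtr,owclr] add [hofm] -> 5 lines: zqs jkwa hofm nutx zaxp
Hunk 2: at line 2 remove [hofm,nutx] add [hzm] -> 4 lines: zqs jkwa hzm zaxp
Hunk 3: at line 2 remove [hzm] add [ypnl,fffc] -> 5 lines: zqs jkwa ypnl fffc zaxp
Hunk 4: at line 3 remove [fffc] add [epvj,svd] -> 6 lines: zqs jkwa ypnl epvj svd zaxp
Hunk 5: at line 3 remove [epvj,svd] add [sgs,gjjo,fcn] -> 7 lines: zqs jkwa ypnl sgs gjjo fcn zaxp
Hunk 6: at line 1 remove [ypnl,sgs] add [hjrg] -> 6 lines: zqs jkwa hjrg gjjo fcn zaxp
Final line count: 6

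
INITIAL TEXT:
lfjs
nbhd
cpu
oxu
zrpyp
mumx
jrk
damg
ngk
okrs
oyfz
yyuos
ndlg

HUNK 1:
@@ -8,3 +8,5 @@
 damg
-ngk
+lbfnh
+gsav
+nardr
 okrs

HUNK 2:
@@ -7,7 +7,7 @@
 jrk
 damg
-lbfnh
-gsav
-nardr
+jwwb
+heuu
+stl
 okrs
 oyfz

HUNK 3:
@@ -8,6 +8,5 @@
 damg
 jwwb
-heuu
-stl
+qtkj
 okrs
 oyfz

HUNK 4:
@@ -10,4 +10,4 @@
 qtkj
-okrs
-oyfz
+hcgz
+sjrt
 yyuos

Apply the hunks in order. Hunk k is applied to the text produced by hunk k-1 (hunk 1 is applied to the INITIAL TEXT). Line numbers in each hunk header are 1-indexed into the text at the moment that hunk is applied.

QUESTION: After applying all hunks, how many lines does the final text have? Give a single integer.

Hunk 1: at line 8 remove [ngk] add [lbfnh,gsav,nardr] -> 15 lines: lfjs nbhd cpu oxu zrpyp mumx jrk damg lbfnh gsav nardr okrs oyfz yyuos ndlg
Hunk 2: at line 7 remove [lbfnh,gsav,nardr] add [jwwb,heuu,stl] -> 15 lines: lfjs nbhd cpu oxu zrpyp mumx jrk damg jwwb heuu stl okrs oyfz yyuos ndlg
Hunk 3: at line 8 remove [heuu,stl] add [qtkj] -> 14 lines: lfjs nbhd cpu oxu zrpyp mumx jrk damg jwwb qtkj okrs oyfz yyuos ndlg
Hunk 4: at line 10 remove [okrs,oyfz] add [hcgz,sjrt] -> 14 lines: lfjs nbhd cpu oxu zrpyp mumx jrk damg jwwb qtkj hcgz sjrt yyuos ndlg
Final line count: 14

Answer: 14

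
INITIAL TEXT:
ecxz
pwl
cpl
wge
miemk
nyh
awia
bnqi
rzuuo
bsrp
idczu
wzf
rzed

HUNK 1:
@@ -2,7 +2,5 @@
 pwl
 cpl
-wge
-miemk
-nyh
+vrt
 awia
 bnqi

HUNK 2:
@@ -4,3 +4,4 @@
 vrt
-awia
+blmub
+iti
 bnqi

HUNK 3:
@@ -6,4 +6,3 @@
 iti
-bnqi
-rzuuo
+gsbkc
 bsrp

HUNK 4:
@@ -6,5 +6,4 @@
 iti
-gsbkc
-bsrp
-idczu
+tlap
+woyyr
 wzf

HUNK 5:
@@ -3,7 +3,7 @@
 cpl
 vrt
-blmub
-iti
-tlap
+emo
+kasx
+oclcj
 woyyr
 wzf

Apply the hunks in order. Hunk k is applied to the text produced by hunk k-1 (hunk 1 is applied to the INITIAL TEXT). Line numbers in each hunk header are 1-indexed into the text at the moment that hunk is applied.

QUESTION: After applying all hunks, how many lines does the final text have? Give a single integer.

Hunk 1: at line 2 remove [wge,miemk,nyh] add [vrt] -> 11 lines: ecxz pwl cpl vrt awia bnqi rzuuo bsrp idczu wzf rzed
Hunk 2: at line 4 remove [awia] add [blmub,iti] -> 12 lines: ecxz pwl cpl vrt blmub iti bnqi rzuuo bsrp idczu wzf rzed
Hunk 3: at line 6 remove [bnqi,rzuuo] add [gsbkc] -> 11 lines: ecxz pwl cpl vrt blmub iti gsbkc bsrp idczu wzf rzed
Hunk 4: at line 6 remove [gsbkc,bsrp,idczu] add [tlap,woyyr] -> 10 lines: ecxz pwl cpl vrt blmub iti tlap woyyr wzf rzed
Hunk 5: at line 3 remove [blmub,iti,tlap] add [emo,kasx,oclcj] -> 10 lines: ecxz pwl cpl vrt emo kasx oclcj woyyr wzf rzed
Final line count: 10

Answer: 10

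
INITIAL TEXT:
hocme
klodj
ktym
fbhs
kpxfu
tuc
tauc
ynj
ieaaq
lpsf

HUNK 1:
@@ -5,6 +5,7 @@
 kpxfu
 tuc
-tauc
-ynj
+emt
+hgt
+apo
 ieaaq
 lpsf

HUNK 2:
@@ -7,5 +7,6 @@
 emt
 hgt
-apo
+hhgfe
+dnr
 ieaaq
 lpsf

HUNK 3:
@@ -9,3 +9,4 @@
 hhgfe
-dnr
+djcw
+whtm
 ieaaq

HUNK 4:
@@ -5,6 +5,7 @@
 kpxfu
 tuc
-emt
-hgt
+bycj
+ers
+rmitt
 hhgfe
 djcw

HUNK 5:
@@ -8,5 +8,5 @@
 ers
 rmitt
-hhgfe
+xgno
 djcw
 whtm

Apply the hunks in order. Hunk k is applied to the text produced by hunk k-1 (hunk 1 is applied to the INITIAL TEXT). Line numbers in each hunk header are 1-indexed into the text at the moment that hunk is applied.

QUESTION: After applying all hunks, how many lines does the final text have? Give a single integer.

Hunk 1: at line 5 remove [tauc,ynj] add [emt,hgt,apo] -> 11 lines: hocme klodj ktym fbhs kpxfu tuc emt hgt apo ieaaq lpsf
Hunk 2: at line 7 remove [apo] add [hhgfe,dnr] -> 12 lines: hocme klodj ktym fbhs kpxfu tuc emt hgt hhgfe dnr ieaaq lpsf
Hunk 3: at line 9 remove [dnr] add [djcw,whtm] -> 13 lines: hocme klodj ktym fbhs kpxfu tuc emt hgt hhgfe djcw whtm ieaaq lpsf
Hunk 4: at line 5 remove [emt,hgt] add [bycj,ers,rmitt] -> 14 lines: hocme klodj ktym fbhs kpxfu tuc bycj ers rmitt hhgfe djcw whtm ieaaq lpsf
Hunk 5: at line 8 remove [hhgfe] add [xgno] -> 14 lines: hocme klodj ktym fbhs kpxfu tuc bycj ers rmitt xgno djcw whtm ieaaq lpsf
Final line count: 14

Answer: 14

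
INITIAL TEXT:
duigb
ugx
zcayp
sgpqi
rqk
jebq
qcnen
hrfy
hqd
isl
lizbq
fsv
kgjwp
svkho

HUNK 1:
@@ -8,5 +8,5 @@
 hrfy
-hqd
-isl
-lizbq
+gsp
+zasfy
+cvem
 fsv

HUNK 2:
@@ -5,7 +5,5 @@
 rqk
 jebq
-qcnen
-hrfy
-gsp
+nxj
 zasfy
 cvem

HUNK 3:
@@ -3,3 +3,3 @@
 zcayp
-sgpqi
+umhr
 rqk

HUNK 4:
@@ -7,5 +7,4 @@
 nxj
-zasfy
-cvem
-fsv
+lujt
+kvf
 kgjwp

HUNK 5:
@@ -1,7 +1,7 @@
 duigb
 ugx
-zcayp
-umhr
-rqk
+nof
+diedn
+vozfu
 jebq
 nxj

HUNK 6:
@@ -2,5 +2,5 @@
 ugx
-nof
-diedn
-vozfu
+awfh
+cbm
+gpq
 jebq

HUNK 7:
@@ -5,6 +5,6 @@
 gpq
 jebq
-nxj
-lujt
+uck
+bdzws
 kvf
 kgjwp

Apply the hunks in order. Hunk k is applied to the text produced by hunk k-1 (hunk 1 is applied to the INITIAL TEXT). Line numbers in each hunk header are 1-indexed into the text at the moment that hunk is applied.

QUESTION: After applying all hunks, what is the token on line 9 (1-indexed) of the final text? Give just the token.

Answer: kvf

Derivation:
Hunk 1: at line 8 remove [hqd,isl,lizbq] add [gsp,zasfy,cvem] -> 14 lines: duigb ugx zcayp sgpqi rqk jebq qcnen hrfy gsp zasfy cvem fsv kgjwp svkho
Hunk 2: at line 5 remove [qcnen,hrfy,gsp] add [nxj] -> 12 lines: duigb ugx zcayp sgpqi rqk jebq nxj zasfy cvem fsv kgjwp svkho
Hunk 3: at line 3 remove [sgpqi] add [umhr] -> 12 lines: duigb ugx zcayp umhr rqk jebq nxj zasfy cvem fsv kgjwp svkho
Hunk 4: at line 7 remove [zasfy,cvem,fsv] add [lujt,kvf] -> 11 lines: duigb ugx zcayp umhr rqk jebq nxj lujt kvf kgjwp svkho
Hunk 5: at line 1 remove [zcayp,umhr,rqk] add [nof,diedn,vozfu] -> 11 lines: duigb ugx nof diedn vozfu jebq nxj lujt kvf kgjwp svkho
Hunk 6: at line 2 remove [nof,diedn,vozfu] add [awfh,cbm,gpq] -> 11 lines: duigb ugx awfh cbm gpq jebq nxj lujt kvf kgjwp svkho
Hunk 7: at line 5 remove [nxj,lujt] add [uck,bdzws] -> 11 lines: duigb ugx awfh cbm gpq jebq uck bdzws kvf kgjwp svkho
Final line 9: kvf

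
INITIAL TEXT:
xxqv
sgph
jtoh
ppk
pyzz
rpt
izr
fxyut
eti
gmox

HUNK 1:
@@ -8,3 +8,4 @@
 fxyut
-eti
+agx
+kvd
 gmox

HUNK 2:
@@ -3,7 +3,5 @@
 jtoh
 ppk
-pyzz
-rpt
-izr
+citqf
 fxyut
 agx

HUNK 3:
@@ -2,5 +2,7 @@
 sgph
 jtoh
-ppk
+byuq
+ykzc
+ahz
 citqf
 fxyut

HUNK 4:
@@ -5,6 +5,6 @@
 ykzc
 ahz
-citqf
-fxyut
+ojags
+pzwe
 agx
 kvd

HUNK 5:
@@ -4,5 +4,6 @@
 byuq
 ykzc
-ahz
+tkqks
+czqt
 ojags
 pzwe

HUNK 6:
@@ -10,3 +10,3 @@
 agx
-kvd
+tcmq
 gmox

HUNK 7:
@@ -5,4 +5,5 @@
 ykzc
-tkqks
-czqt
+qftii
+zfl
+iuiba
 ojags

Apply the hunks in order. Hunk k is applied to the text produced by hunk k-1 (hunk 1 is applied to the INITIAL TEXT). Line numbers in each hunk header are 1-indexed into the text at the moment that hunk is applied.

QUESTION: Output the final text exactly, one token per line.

Answer: xxqv
sgph
jtoh
byuq
ykzc
qftii
zfl
iuiba
ojags
pzwe
agx
tcmq
gmox

Derivation:
Hunk 1: at line 8 remove [eti] add [agx,kvd] -> 11 lines: xxqv sgph jtoh ppk pyzz rpt izr fxyut agx kvd gmox
Hunk 2: at line 3 remove [pyzz,rpt,izr] add [citqf] -> 9 lines: xxqv sgph jtoh ppk citqf fxyut agx kvd gmox
Hunk 3: at line 2 remove [ppk] add [byuq,ykzc,ahz] -> 11 lines: xxqv sgph jtoh byuq ykzc ahz citqf fxyut agx kvd gmox
Hunk 4: at line 5 remove [citqf,fxyut] add [ojags,pzwe] -> 11 lines: xxqv sgph jtoh byuq ykzc ahz ojags pzwe agx kvd gmox
Hunk 5: at line 4 remove [ahz] add [tkqks,czqt] -> 12 lines: xxqv sgph jtoh byuq ykzc tkqks czqt ojags pzwe agx kvd gmox
Hunk 6: at line 10 remove [kvd] add [tcmq] -> 12 lines: xxqv sgph jtoh byuq ykzc tkqks czqt ojags pzwe agx tcmq gmox
Hunk 7: at line 5 remove [tkqks,czqt] add [qftii,zfl,iuiba] -> 13 lines: xxqv sgph jtoh byuq ykzc qftii zfl iuiba ojags pzwe agx tcmq gmox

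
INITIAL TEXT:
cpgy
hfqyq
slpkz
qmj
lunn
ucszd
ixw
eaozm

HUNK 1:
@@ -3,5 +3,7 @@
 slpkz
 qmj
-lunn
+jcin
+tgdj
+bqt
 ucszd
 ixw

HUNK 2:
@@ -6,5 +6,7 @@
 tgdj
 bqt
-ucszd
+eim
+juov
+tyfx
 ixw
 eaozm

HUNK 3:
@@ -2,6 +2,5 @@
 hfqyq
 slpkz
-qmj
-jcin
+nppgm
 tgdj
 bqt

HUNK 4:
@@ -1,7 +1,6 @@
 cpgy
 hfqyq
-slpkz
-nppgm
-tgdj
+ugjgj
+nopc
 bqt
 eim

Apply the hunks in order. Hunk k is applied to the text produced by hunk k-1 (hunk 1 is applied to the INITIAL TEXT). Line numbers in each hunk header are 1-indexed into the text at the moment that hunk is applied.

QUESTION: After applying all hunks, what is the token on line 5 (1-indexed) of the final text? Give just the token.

Answer: bqt

Derivation:
Hunk 1: at line 3 remove [lunn] add [jcin,tgdj,bqt] -> 10 lines: cpgy hfqyq slpkz qmj jcin tgdj bqt ucszd ixw eaozm
Hunk 2: at line 6 remove [ucszd] add [eim,juov,tyfx] -> 12 lines: cpgy hfqyq slpkz qmj jcin tgdj bqt eim juov tyfx ixw eaozm
Hunk 3: at line 2 remove [qmj,jcin] add [nppgm] -> 11 lines: cpgy hfqyq slpkz nppgm tgdj bqt eim juov tyfx ixw eaozm
Hunk 4: at line 1 remove [slpkz,nppgm,tgdj] add [ugjgj,nopc] -> 10 lines: cpgy hfqyq ugjgj nopc bqt eim juov tyfx ixw eaozm
Final line 5: bqt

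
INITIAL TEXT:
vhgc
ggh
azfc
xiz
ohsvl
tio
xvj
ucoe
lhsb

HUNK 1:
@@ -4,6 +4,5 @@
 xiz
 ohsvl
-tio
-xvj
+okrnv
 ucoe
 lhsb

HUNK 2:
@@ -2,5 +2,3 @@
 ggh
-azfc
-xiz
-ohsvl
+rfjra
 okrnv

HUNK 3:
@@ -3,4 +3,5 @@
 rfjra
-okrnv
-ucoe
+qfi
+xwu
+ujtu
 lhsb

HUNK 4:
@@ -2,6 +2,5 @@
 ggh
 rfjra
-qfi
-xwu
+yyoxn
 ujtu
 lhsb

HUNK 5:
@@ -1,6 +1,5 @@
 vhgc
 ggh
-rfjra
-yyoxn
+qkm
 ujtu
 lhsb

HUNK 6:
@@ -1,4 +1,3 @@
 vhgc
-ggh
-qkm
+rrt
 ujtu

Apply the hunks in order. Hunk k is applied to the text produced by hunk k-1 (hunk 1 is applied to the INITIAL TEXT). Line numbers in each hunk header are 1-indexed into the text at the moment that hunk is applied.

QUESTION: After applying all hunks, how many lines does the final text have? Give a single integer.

Hunk 1: at line 4 remove [tio,xvj] add [okrnv] -> 8 lines: vhgc ggh azfc xiz ohsvl okrnv ucoe lhsb
Hunk 2: at line 2 remove [azfc,xiz,ohsvl] add [rfjra] -> 6 lines: vhgc ggh rfjra okrnv ucoe lhsb
Hunk 3: at line 3 remove [okrnv,ucoe] add [qfi,xwu,ujtu] -> 7 lines: vhgc ggh rfjra qfi xwu ujtu lhsb
Hunk 4: at line 2 remove [qfi,xwu] add [yyoxn] -> 6 lines: vhgc ggh rfjra yyoxn ujtu lhsb
Hunk 5: at line 1 remove [rfjra,yyoxn] add [qkm] -> 5 lines: vhgc ggh qkm ujtu lhsb
Hunk 6: at line 1 remove [ggh,qkm] add [rrt] -> 4 lines: vhgc rrt ujtu lhsb
Final line count: 4

Answer: 4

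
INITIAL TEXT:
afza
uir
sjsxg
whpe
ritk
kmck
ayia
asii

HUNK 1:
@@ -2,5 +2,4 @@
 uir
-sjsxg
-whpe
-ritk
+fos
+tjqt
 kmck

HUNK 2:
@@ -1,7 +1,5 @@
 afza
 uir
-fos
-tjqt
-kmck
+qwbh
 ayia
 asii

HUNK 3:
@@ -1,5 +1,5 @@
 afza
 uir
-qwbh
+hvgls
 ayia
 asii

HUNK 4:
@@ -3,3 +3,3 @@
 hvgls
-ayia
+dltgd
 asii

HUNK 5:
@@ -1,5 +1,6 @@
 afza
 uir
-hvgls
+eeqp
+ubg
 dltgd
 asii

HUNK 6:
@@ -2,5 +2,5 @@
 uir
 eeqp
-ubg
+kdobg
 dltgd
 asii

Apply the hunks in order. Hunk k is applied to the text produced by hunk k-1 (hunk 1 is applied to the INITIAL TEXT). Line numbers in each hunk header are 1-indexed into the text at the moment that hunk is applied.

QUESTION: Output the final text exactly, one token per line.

Answer: afza
uir
eeqp
kdobg
dltgd
asii

Derivation:
Hunk 1: at line 2 remove [sjsxg,whpe,ritk] add [fos,tjqt] -> 7 lines: afza uir fos tjqt kmck ayia asii
Hunk 2: at line 1 remove [fos,tjqt,kmck] add [qwbh] -> 5 lines: afza uir qwbh ayia asii
Hunk 3: at line 1 remove [qwbh] add [hvgls] -> 5 lines: afza uir hvgls ayia asii
Hunk 4: at line 3 remove [ayia] add [dltgd] -> 5 lines: afza uir hvgls dltgd asii
Hunk 5: at line 1 remove [hvgls] add [eeqp,ubg] -> 6 lines: afza uir eeqp ubg dltgd asii
Hunk 6: at line 2 remove [ubg] add [kdobg] -> 6 lines: afza uir eeqp kdobg dltgd asii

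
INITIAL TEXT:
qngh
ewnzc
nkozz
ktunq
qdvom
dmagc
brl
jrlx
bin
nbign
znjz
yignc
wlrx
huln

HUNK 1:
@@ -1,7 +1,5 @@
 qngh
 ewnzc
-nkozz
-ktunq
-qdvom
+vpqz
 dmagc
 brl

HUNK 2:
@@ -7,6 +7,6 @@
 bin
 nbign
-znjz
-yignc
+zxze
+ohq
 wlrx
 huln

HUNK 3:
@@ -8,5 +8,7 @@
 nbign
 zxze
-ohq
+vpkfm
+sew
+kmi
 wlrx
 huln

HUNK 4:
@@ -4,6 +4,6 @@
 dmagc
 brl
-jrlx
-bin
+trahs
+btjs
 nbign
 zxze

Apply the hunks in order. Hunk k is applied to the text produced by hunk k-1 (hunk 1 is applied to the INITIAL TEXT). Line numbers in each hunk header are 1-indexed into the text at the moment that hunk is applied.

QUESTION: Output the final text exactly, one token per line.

Hunk 1: at line 1 remove [nkozz,ktunq,qdvom] add [vpqz] -> 12 lines: qngh ewnzc vpqz dmagc brl jrlx bin nbign znjz yignc wlrx huln
Hunk 2: at line 7 remove [znjz,yignc] add [zxze,ohq] -> 12 lines: qngh ewnzc vpqz dmagc brl jrlx bin nbign zxze ohq wlrx huln
Hunk 3: at line 8 remove [ohq] add [vpkfm,sew,kmi] -> 14 lines: qngh ewnzc vpqz dmagc brl jrlx bin nbign zxze vpkfm sew kmi wlrx huln
Hunk 4: at line 4 remove [jrlx,bin] add [trahs,btjs] -> 14 lines: qngh ewnzc vpqz dmagc brl trahs btjs nbign zxze vpkfm sew kmi wlrx huln

Answer: qngh
ewnzc
vpqz
dmagc
brl
trahs
btjs
nbign
zxze
vpkfm
sew
kmi
wlrx
huln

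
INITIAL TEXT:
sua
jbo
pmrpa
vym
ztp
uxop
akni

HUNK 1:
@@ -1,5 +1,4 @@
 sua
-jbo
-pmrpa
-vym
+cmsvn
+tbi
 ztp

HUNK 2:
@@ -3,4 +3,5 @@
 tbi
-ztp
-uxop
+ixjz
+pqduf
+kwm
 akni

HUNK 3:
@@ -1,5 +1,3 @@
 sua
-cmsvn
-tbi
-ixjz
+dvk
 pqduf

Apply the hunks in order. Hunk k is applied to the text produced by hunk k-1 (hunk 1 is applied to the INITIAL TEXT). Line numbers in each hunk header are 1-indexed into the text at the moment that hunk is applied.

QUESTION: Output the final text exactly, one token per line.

Answer: sua
dvk
pqduf
kwm
akni

Derivation:
Hunk 1: at line 1 remove [jbo,pmrpa,vym] add [cmsvn,tbi] -> 6 lines: sua cmsvn tbi ztp uxop akni
Hunk 2: at line 3 remove [ztp,uxop] add [ixjz,pqduf,kwm] -> 7 lines: sua cmsvn tbi ixjz pqduf kwm akni
Hunk 3: at line 1 remove [cmsvn,tbi,ixjz] add [dvk] -> 5 lines: sua dvk pqduf kwm akni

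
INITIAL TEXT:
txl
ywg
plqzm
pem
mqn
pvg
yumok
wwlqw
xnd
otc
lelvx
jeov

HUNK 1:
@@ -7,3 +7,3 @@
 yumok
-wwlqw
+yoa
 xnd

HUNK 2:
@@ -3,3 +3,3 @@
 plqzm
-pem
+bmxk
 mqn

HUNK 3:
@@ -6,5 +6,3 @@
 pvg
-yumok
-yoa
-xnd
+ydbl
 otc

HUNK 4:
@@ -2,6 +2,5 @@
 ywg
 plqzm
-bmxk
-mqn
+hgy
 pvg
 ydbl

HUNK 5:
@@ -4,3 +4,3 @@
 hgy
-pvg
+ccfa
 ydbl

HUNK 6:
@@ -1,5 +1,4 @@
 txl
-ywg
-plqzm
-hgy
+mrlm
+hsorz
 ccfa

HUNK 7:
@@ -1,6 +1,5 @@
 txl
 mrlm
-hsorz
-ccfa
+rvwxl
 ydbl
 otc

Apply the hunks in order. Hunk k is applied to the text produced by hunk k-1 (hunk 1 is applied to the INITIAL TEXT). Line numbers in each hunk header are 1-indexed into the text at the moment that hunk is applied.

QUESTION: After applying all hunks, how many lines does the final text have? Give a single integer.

Hunk 1: at line 7 remove [wwlqw] add [yoa] -> 12 lines: txl ywg plqzm pem mqn pvg yumok yoa xnd otc lelvx jeov
Hunk 2: at line 3 remove [pem] add [bmxk] -> 12 lines: txl ywg plqzm bmxk mqn pvg yumok yoa xnd otc lelvx jeov
Hunk 3: at line 6 remove [yumok,yoa,xnd] add [ydbl] -> 10 lines: txl ywg plqzm bmxk mqn pvg ydbl otc lelvx jeov
Hunk 4: at line 2 remove [bmxk,mqn] add [hgy] -> 9 lines: txl ywg plqzm hgy pvg ydbl otc lelvx jeov
Hunk 5: at line 4 remove [pvg] add [ccfa] -> 9 lines: txl ywg plqzm hgy ccfa ydbl otc lelvx jeov
Hunk 6: at line 1 remove [ywg,plqzm,hgy] add [mrlm,hsorz] -> 8 lines: txl mrlm hsorz ccfa ydbl otc lelvx jeov
Hunk 7: at line 1 remove [hsorz,ccfa] add [rvwxl] -> 7 lines: txl mrlm rvwxl ydbl otc lelvx jeov
Final line count: 7

Answer: 7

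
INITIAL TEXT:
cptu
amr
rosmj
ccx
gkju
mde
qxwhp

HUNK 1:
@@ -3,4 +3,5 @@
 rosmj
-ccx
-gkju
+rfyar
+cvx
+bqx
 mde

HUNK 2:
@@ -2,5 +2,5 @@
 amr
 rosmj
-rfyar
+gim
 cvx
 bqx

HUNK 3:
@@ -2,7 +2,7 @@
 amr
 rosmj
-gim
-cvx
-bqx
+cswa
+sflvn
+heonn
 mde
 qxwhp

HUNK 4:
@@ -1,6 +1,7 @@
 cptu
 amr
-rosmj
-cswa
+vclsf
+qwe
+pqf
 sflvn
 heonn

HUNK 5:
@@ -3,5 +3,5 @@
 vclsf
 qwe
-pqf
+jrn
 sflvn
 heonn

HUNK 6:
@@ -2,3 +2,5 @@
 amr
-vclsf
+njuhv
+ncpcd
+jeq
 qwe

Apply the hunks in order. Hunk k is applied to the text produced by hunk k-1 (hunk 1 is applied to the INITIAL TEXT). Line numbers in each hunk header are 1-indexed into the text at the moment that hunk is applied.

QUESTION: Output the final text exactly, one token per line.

Answer: cptu
amr
njuhv
ncpcd
jeq
qwe
jrn
sflvn
heonn
mde
qxwhp

Derivation:
Hunk 1: at line 3 remove [ccx,gkju] add [rfyar,cvx,bqx] -> 8 lines: cptu amr rosmj rfyar cvx bqx mde qxwhp
Hunk 2: at line 2 remove [rfyar] add [gim] -> 8 lines: cptu amr rosmj gim cvx bqx mde qxwhp
Hunk 3: at line 2 remove [gim,cvx,bqx] add [cswa,sflvn,heonn] -> 8 lines: cptu amr rosmj cswa sflvn heonn mde qxwhp
Hunk 4: at line 1 remove [rosmj,cswa] add [vclsf,qwe,pqf] -> 9 lines: cptu amr vclsf qwe pqf sflvn heonn mde qxwhp
Hunk 5: at line 3 remove [pqf] add [jrn] -> 9 lines: cptu amr vclsf qwe jrn sflvn heonn mde qxwhp
Hunk 6: at line 2 remove [vclsf] add [njuhv,ncpcd,jeq] -> 11 lines: cptu amr njuhv ncpcd jeq qwe jrn sflvn heonn mde qxwhp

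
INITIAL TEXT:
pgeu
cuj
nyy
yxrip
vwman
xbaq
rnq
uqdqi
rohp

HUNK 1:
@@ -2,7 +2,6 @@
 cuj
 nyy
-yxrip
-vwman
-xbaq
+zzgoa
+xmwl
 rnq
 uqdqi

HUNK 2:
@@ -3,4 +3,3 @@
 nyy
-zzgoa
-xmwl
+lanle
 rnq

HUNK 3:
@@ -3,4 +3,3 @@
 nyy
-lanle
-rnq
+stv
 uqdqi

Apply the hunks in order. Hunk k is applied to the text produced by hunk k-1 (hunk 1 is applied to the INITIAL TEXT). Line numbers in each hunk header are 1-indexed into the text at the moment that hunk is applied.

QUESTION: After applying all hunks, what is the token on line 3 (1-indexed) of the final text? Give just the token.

Answer: nyy

Derivation:
Hunk 1: at line 2 remove [yxrip,vwman,xbaq] add [zzgoa,xmwl] -> 8 lines: pgeu cuj nyy zzgoa xmwl rnq uqdqi rohp
Hunk 2: at line 3 remove [zzgoa,xmwl] add [lanle] -> 7 lines: pgeu cuj nyy lanle rnq uqdqi rohp
Hunk 3: at line 3 remove [lanle,rnq] add [stv] -> 6 lines: pgeu cuj nyy stv uqdqi rohp
Final line 3: nyy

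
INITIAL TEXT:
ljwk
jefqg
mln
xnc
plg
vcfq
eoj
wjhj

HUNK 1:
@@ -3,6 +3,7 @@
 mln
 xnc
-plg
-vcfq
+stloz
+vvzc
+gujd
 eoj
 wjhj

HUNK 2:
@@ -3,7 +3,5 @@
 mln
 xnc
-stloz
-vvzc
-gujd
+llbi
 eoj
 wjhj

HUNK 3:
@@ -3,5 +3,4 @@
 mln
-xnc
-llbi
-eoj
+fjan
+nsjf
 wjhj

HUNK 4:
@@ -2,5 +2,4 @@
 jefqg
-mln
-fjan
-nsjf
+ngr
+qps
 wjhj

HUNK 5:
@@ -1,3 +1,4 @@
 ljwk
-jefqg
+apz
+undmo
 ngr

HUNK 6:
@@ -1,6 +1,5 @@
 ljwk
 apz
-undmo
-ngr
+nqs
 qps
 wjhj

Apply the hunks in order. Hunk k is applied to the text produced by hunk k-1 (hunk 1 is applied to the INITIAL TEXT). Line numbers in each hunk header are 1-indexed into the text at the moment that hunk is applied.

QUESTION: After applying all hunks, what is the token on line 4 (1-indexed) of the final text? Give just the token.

Hunk 1: at line 3 remove [plg,vcfq] add [stloz,vvzc,gujd] -> 9 lines: ljwk jefqg mln xnc stloz vvzc gujd eoj wjhj
Hunk 2: at line 3 remove [stloz,vvzc,gujd] add [llbi] -> 7 lines: ljwk jefqg mln xnc llbi eoj wjhj
Hunk 3: at line 3 remove [xnc,llbi,eoj] add [fjan,nsjf] -> 6 lines: ljwk jefqg mln fjan nsjf wjhj
Hunk 4: at line 2 remove [mln,fjan,nsjf] add [ngr,qps] -> 5 lines: ljwk jefqg ngr qps wjhj
Hunk 5: at line 1 remove [jefqg] add [apz,undmo] -> 6 lines: ljwk apz undmo ngr qps wjhj
Hunk 6: at line 1 remove [undmo,ngr] add [nqs] -> 5 lines: ljwk apz nqs qps wjhj
Final line 4: qps

Answer: qps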